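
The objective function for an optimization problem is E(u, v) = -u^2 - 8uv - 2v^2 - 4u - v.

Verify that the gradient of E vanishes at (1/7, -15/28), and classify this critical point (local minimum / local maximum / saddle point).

∇E = (-2u - 8v - 4, -8u - 4v - 1); substituting (1/7, -15/28) gives ∇E = (0, 0), so (1/7, -15/28) is indeed a critical point.
The Hessian of E is constant: H = [[-2, -8], [-8, -4]].
det(H) = (-2)·(-4) − (-8)² = -56.
Since det(H) < 0, H is indefinite and the critical point is a saddle point.

saddle point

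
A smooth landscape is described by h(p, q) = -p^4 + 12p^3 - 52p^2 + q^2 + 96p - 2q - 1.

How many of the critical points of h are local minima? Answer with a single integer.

1

h separates as a function of p plus a function of q, so ∇h=0 decouples.
∂h/∂p = -4(p - 4)(p - 3)(p - 2) = 0 at p ∈ {2, 3, 4}; ∂h/∂q = 2(q - 1) = 0 at q ∈ {1}.
The Hessian is diagonal: diag(h_pp, h_qq). Second derivatives: h_pp(2)=-8, h_pp(3)=4, h_pp(4)=-8; h_qq(1)=2.
Local minima occur where both diagonal entries positive: (3, 1). Count: 1.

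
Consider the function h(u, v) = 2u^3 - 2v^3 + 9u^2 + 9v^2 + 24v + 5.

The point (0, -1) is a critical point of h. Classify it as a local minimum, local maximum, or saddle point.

local minimum

The mixed partial ∂²h/∂u∂v is 0, so the Hessian at any point is diag(h_uu, h_vv) = diag(6(2u + 3), 6(-2v + 3)).
At (0, -1): H = diag(18, 30).
Both eigenvalues are positive, so H is positive definite: a local minimum.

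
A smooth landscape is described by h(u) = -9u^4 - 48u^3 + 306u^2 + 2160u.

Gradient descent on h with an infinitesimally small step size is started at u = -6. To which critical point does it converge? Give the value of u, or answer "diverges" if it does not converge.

h'(u) = -36(u - 4)(u + 3)(u + 5), so h'(-6) = 1080.
Gradient descent moves in the -h' direction, i.e. u is decreasing.
There is no critical point below u=-6, and h' keeps the same sign, so the iterate runs off to −∞.

diverges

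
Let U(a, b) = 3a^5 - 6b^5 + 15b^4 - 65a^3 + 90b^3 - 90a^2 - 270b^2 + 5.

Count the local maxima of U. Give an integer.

4

U separates as a function of a plus a function of b, so ∇U=0 decouples.
∂U/∂a = 15a(a - 4)(a + 1)(a + 3) = 0 at a ∈ {-3, -1, 0, 4}; ∂U/∂b = -30b(b - 3)(b - 2)(b + 3) = 0 at b ∈ {-3, 0, 2, 3}.
The Hessian is diagonal: diag(U_aa, U_bb). Second derivatives: U_aa(-3)=-630, U_aa(-1)=150, U_aa(0)=-180, U_aa(4)=2100; U_bb(-3)=2700, U_bb(0)=-540, U_bb(2)=300, U_bb(3)=-540.
Local maxima occur where both diagonal entries negative: (-3, 0), (-3, 3), (0, 0), (0, 3). Count: 4.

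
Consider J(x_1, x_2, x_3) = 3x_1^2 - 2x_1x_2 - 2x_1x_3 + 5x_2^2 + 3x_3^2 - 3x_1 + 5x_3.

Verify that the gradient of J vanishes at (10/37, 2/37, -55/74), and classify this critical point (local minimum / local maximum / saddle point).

local minimum

∇J = (6x_1 - 2x_2 - 2x_3 - 3, -2x_1 + 10x_2, -2x_1 + 6x_3 + 5); substituting (10/37, 2/37, -55/74) gives ∇J = (0, 0, 0), so (10/37, 2/37, -55/74) is indeed a critical point.
The Hessian is constant: H = [[6, -2, -2], [-2, 10, 0], [-2, 0, 6]].
Leading principal minors: Δ₁ = 6, Δ₂ = 56, Δ₃ = 296.
All leading minors are positive, so H is positive definite: a local minimum.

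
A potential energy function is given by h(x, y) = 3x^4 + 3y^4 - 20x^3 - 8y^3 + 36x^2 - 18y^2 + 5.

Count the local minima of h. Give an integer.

h separates as a function of x plus a function of y, so ∇h=0 decouples.
∂h/∂x = 12x(x - 3)(x - 2) = 0 at x ∈ {0, 2, 3}; ∂h/∂y = 12y(y - 3)(y + 1) = 0 at y ∈ {-1, 0, 3}.
The Hessian is diagonal: diag(h_xx, h_yy). Second derivatives: h_xx(0)=72, h_xx(2)=-24, h_xx(3)=36; h_yy(-1)=48, h_yy(0)=-36, h_yy(3)=144.
Local minima occur where both diagonal entries positive: (0, -1), (0, 3), (3, -1), (3, 3). Count: 4.

4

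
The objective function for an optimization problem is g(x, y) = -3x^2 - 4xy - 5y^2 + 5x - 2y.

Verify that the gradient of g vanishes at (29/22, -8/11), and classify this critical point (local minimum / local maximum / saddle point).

local maximum

∇g = (-6x - 4y + 5, -4x - 10y - 2); substituting (29/22, -8/11) gives ∇g = (0, 0), so (29/22, -8/11) is indeed a critical point.
The Hessian of g is constant: H = [[-6, -4], [-4, -10]].
det(H) = (-6)·(-10) − (-4)² = 44.
det(H) > 0 and tr(H) = -16 < 0, so H is negative definite and the point is a local maximum.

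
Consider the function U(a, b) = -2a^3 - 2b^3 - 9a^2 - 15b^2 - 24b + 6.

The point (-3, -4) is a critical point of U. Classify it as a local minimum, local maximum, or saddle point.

local minimum

The mixed partial ∂²U/∂a∂b is 0, so the Hessian at any point is diag(U_aa, U_bb) = diag(-6(2a + 3), -6(2b + 5)).
At (-3, -4): H = diag(18, 18).
Both eigenvalues are positive, so H is positive definite: a local minimum.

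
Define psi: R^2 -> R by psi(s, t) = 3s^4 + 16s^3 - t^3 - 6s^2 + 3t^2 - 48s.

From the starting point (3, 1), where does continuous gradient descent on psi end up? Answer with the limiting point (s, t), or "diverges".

psi is separable, so gradient descent decouples: s follows -∂psi/∂s, t follows -∂psi/∂t.
∂psi/∂s = 12(s - 1)(s + 1)(s + 4); at s=3 this is 672, so s decreases.
∂psi/∂t = -3t(t - 2); at t=1 this is 3, so t decreases.
s converges to its nearest critical value 1 (a local min of the s-part); t converges to 0. The iterate converges to (1, 0).

(1, 0)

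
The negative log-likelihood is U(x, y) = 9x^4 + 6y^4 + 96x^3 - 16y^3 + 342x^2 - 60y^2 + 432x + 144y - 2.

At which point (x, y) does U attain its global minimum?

(-1, -2)

U(x,y) separates as P(x) + Q(y) − 2, so its minimum is min P + min Q − 2.
P'(x) = 36(x + 1)(x + 3)(x + 4) vanishes at x ∈ {-4, -3, -1}; Q'(y) = 24(y - 3)(y - 1)(y + 2) vanishes at y ∈ {-2, 1, 3}.
Local minima of P (where P''>0): P(-4)=-96, P(-1)=-177. Local minima of Q: Q(-2)=-304, Q(3)=-54.
So the global minimum of U is P(-1) + Q(-2) − 2 = -177 − 304 − 2 = -483, attained at (-1, -2).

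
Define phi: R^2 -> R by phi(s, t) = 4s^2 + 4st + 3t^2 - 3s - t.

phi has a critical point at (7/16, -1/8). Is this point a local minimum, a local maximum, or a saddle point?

local minimum

The Hessian of phi is constant: H = [[8, 4], [4, 6]].
det(H) = 8·6 − 4² = 32.
det(H) > 0 and tr(H) = 14 > 0, so H is positive definite and the point is a local minimum.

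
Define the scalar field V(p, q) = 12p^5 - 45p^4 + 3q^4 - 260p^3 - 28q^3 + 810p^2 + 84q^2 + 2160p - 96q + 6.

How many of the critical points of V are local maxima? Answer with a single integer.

2

V separates as a function of p plus a function of q, so ∇V=0 decouples.
∂V/∂p = 60(p - 4)(p - 3)(p + 1)(p + 3) = 0 at p ∈ {-3, -1, 3, 4}; ∂V/∂q = 12(q - 4)(q - 2)(q - 1) = 0 at q ∈ {1, 2, 4}.
The Hessian is diagonal: diag(V_pp, V_qq). Second derivatives: V_pp(-3)=-5040, V_pp(-1)=2400, V_pp(3)=-1440, V_pp(4)=2100; V_qq(1)=36, V_qq(2)=-24, V_qq(4)=72.
Local maxima occur where both diagonal entries negative: (-3, 2), (3, 2). Count: 2.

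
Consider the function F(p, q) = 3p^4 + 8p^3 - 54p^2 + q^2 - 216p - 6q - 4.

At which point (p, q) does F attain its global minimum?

(3, 3)

F(p,q) separates as A(p) + B(q) − 4, so its minimum is min A + min B − 4.
A'(p) = 12(p - 3)(p + 2)(p + 3) vanishes at p ∈ {-3, -2, 3}; B'(q) = 2q - 6 vanishes at q ∈ {3}.
Local minima of A (where A''>0): A(-3)=189, A(3)=-675. Local minima of B: B(3)=-9.
So the global minimum of F is A(3) + B(3) − 4 = -675 − 9 − 4 = -688, attained at (3, 3).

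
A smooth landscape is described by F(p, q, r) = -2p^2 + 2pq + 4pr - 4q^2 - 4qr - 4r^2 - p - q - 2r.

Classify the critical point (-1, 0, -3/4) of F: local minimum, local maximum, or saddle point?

The Hessian is constant: H = [[-4, 2, 4], [2, -8, -4], [4, -4, -8]].
Leading principal minors: Δ₁ = -4, Δ₂ = 28, Δ₃ = -96.
The minors alternate sign starting negative (−, +, −), so H is negative definite: a local maximum.

local maximum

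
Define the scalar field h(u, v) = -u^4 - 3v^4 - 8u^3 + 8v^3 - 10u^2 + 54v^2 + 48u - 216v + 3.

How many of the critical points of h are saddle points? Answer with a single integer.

4

h separates as a function of u plus a function of v, so ∇h=0 decouples.
∂h/∂u = -4(u - 1)(u + 3)(u + 4) = 0 at u ∈ {-4, -3, 1}; ∂h/∂v = -12(v - 3)(v - 2)(v + 3) = 0 at v ∈ {-3, 2, 3}.
The Hessian is diagonal: diag(h_uu, h_vv). Second derivatives: h_uu(-4)=-20, h_uu(-3)=16, h_uu(1)=-80; h_vv(-3)=-360, h_vv(2)=60, h_vv(3)=-72.
Saddle points occur where the two diagonal entries have opposite signs: (-4, 2), (-3, -3), (-3, 3), (1, 2). Count: 4.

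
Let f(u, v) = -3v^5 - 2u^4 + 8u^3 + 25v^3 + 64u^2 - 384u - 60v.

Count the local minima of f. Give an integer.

f separates as a function of u plus a function of v, so ∇f=0 decouples.
∂f/∂u = -8(u - 4)(u - 3)(u + 4) = 0 at u ∈ {-4, 3, 4}; ∂f/∂v = -15(v - 2)(v - 1)(v + 1)(v + 2) = 0 at v ∈ {-2, -1, 1, 2}.
The Hessian is diagonal: diag(f_uu, f_vv). Second derivatives: f_uu(-4)=-448, f_uu(3)=56, f_uu(4)=-64; f_vv(-2)=180, f_vv(-1)=-90, f_vv(1)=90, f_vv(2)=-180.
Local minima occur where both diagonal entries positive: (3, -2), (3, 1). Count: 2.

2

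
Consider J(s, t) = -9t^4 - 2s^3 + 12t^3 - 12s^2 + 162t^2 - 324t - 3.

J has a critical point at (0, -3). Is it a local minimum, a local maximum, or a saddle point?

local maximum

The mixed partial ∂²J/∂s∂t is 0, so the Hessian at any point is diag(J_ss, J_tt) = diag(-12(s + 2), 36(-3t^2 + 2t + 9)).
At (0, -3): H = diag(-24, -864).
Both eigenvalues are negative, so H is negative definite: a local maximum.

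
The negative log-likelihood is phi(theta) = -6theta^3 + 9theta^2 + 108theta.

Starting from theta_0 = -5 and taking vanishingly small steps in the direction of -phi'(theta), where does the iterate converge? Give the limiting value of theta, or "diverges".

-2

phi'(theta) = -18(theta - 3)(theta + 2), so phi'(-5) = -432.
Gradient descent moves in the -phi' direction, i.e. theta is increasing.
The nearest critical point in that direction is theta = -2, where phi'' = 90 > 0 (a local minimum). The iterate converges there.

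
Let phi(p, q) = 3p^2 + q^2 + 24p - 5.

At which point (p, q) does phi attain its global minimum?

phi(p,q) separates as A(p) + B(q) − 5, so its minimum is min A + min B − 5.
A'(p) = 6p + 24 vanishes at p ∈ {-4}; B'(q) = 2q vanishes at q ∈ {0}.
Local minima of A (where A''>0): A(-4)=-48. Local minima of B: B(0)=0.
So the global minimum of phi is A(-4) + B(0) − 5 = -48 + 0 − 5 = -53, attained at (-4, 0).

(-4, 0)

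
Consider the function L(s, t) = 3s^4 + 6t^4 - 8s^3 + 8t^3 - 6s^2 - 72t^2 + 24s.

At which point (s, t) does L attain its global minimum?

L(s,t) separates as P(s) + Q(t), so its minimum is min P + min Q.
P'(s) = 12(s - 2)(s - 1)(s + 1) vanishes at s ∈ {-1, 1, 2}; Q'(t) = 24t(t - 2)(t + 3) vanishes at t ∈ {-3, 0, 2}.
Local minima of P (where P''>0): P(-1)=-19, P(2)=8. Local minima of Q: Q(-3)=-378, Q(2)=-128.
So the global minimum of L is P(-1) + Q(-3) = -19 − 378 = -397, attained at (-1, -3).

(-1, -3)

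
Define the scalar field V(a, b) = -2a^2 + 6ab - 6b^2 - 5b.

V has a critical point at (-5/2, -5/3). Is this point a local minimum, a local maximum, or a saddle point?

The Hessian of V is constant: H = [[-4, 6], [6, -12]].
det(H) = (-4)·(-12) − 6² = 12.
det(H) > 0 and tr(H) = -16 < 0, so H is negative definite and the point is a local maximum.

local maximum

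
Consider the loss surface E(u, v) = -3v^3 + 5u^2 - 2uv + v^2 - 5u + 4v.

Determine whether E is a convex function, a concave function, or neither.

neither

The term -3v^3 is cubic, so the Hessian is not constant.
∂²E/∂v² = -18v + 2, which takes both signs as v varies (negative for sufficiently large v). A diagonal entry of the Hessian changing sign means the Hessian is neither positive- nor negative-semidefinite on all of R^2.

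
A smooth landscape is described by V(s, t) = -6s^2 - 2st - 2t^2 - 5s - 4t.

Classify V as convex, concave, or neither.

concave

V is quadratic, so its Hessian is the constant matrix H = [[-12, -2], [-2, -4]].
det(H) = 44, tr(H) = -16.
det(H) > 0 and tr(H) < 0, so H is negative definite everywhere: concave.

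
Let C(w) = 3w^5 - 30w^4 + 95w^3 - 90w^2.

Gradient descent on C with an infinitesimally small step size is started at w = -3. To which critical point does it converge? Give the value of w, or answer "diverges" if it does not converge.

diverges

C'(w) = 15w(w - 4)(w - 3)(w - 1), so C'(-3) = 7560.
Gradient descent moves in the -C' direction, i.e. w is decreasing.
There is no critical point below w=-3, and C' keeps the same sign, so the iterate runs off to −∞.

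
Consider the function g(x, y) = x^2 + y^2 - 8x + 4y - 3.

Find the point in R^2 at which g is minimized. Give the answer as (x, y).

g(x,y) separates as P(x) + Q(y) − 3, so its minimum is min P + min Q − 3.
P'(x) = 2x - 8 vanishes at x ∈ {4}; Q'(y) = 2y + 4 vanishes at y ∈ {-2}.
Local minima of P (where P''>0): P(4)=-16. Local minima of Q: Q(-2)=-4.
So the global minimum of g is P(4) + Q(-2) − 3 = -16 − 4 − 3 = -23, attained at (4, -2).

(4, -2)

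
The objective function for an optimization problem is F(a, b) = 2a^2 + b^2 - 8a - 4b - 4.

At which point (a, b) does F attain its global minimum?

(2, 2)

F(a,b) separates as P(a) + Q(b) − 4, so its minimum is min P + min Q − 4.
P'(a) = 4a - 8 vanishes at a ∈ {2}; Q'(b) = 2b - 4 vanishes at b ∈ {2}.
Local minima of P (where P''>0): P(2)=-8. Local minima of Q: Q(2)=-4.
So the global minimum of F is P(2) + Q(2) − 4 = -8 − 4 − 4 = -16, attained at (2, 2).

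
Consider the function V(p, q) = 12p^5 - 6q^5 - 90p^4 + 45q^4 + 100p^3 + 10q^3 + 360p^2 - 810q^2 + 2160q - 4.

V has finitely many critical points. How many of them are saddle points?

8

V separates as a function of p plus a function of q, so ∇V=0 decouples.
∂V/∂p = 60p(p - 4)(p - 3)(p + 1) = 0 at p ∈ {-1, 0, 3, 4}; ∂V/∂q = -30(q - 4)(q - 3)(q - 2)(q + 3) = 0 at q ∈ {-3, 2, 3, 4}.
The Hessian is diagonal: diag(V_pp, V_qq). Second derivatives: V_pp(-1)=-1200, V_pp(0)=720, V_pp(3)=-720, V_pp(4)=1200; V_qq(-3)=6300, V_qq(2)=-300, V_qq(3)=180, V_qq(4)=-420.
Saddle points occur where the two diagonal entries have opposite signs: (-1, -3), (-1, 3), (0, 2), (0, 4), (3, -3), (3, 3), (4, 2), (4, 4). Count: 8.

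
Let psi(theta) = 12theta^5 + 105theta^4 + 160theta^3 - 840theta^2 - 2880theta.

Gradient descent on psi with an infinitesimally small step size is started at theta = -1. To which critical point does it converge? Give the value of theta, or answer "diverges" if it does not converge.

2

psi'(theta) = 60(theta - 2)(theta + 2)(theta + 3)(theta + 4), so psi'(-1) = -1080.
Gradient descent moves in the -psi' direction, i.e. theta is increasing.
The nearest critical point in that direction is theta = 2, where psi'' = 7200 > 0 (a local minimum). The iterate converges there.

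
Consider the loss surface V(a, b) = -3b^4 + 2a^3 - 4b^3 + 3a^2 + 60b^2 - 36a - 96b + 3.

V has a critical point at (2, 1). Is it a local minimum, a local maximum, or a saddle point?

The mixed partial ∂²V/∂a∂b is 0, so the Hessian at any point is diag(V_aa, V_bb) = diag(6(2a + 1), 12(-3b^2 - 2b + 10)).
At (2, 1): H = diag(30, 60).
Both eigenvalues are positive, so H is positive definite: a local minimum.

local minimum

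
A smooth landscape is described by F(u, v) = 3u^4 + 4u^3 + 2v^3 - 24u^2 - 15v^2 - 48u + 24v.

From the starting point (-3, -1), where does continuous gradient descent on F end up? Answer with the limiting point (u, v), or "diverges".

F is separable, so gradient descent decouples: u follows -∂F/∂u, v follows -∂F/∂v.
∂F/∂u = 12(u - 2)(u + 1)(u + 2); at u=-3 this is -120, so u increases.
∂F/∂v = 6(v - 4)(v - 1); at v=-1 this is 60, so v decreases.
The v-coordinate has no critical point in that direction and runs off to infinity.

diverges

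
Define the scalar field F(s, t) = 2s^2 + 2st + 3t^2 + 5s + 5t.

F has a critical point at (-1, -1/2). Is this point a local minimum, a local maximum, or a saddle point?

The Hessian of F is constant: H = [[4, 2], [2, 6]].
det(H) = 4·6 − 2² = 20.
det(H) > 0 and tr(H) = 10 > 0, so H is positive definite and the point is a local minimum.

local minimum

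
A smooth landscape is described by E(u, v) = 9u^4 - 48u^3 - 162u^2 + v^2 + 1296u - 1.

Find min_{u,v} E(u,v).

-3322

E(u,v) separates as P(u) + Q(v) − 1, so its minimum is min P + min Q − 1.
P'(u) = 36(u - 4)(u - 3)(u + 3) vanishes at u ∈ {-3, 3, 4}; Q'(v) = 2v vanishes at v ∈ {0}.
Local minima of P (where P''>0): P(-3)=-3321, P(4)=1824. Local minima of Q: Q(0)=0.
So the global minimum of E is P(-3) + Q(0) − 1 = -3321 + 0 − 1 = -3322, attained at (-3, 0).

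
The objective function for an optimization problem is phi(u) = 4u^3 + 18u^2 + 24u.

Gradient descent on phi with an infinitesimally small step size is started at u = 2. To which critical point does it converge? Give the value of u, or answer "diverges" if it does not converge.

phi'(u) = 12(u + 1)(u + 2), so phi'(2) = 144.
Gradient descent moves in the -phi' direction, i.e. u is decreasing.
The nearest critical point in that direction is u = -1, where phi'' = 12 > 0 (a local minimum). The iterate converges there.

-1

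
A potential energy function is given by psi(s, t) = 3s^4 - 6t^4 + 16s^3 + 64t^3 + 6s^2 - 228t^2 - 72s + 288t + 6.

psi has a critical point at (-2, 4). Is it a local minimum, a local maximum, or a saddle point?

The mixed partial ∂²psi/∂s∂t is 0, so the Hessian at any point is diag(psi_ss, psi_tt) = diag(12(3s^2 + 8s + 1), 24(-3t^2 + 16t - 19)).
At (-2, 4): H = diag(-36, -72).
Both eigenvalues are negative, so H is negative definite: a local maximum.

local maximum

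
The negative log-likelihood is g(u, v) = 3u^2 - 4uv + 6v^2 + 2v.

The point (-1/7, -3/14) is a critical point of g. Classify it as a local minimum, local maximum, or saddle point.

local minimum

The Hessian of g is constant: H = [[6, -4], [-4, 12]].
det(H) = 6·12 − (-4)² = 56.
det(H) > 0 and tr(H) = 18 > 0, so H is positive definite and the point is a local minimum.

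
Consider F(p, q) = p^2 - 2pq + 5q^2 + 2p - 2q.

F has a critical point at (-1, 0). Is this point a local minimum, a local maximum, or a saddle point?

local minimum

The Hessian of F is constant: H = [[2, -2], [-2, 10]].
det(H) = 2·10 − (-2)² = 16.
det(H) > 0 and tr(H) = 12 > 0, so H is positive definite and the point is a local minimum.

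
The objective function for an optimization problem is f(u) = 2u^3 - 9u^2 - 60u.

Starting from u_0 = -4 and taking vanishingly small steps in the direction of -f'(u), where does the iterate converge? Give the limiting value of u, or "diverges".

f'(u) = 6(u - 5)(u + 2), so f'(-4) = 108.
Gradient descent moves in the -f' direction, i.e. u is decreasing.
There is no critical point below u=-4, and f' keeps the same sign, so the iterate runs off to −∞.

diverges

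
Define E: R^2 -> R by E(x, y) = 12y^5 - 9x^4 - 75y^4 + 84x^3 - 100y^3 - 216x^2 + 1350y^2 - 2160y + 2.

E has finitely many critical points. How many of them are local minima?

2

E separates as a function of x plus a function of y, so ∇E=0 decouples.
∂E/∂x = -36x(x - 4)(x - 3) = 0 at x ∈ {0, 3, 4}; ∂E/∂y = 60(y - 4)(y - 3)(y - 1)(y + 3) = 0 at y ∈ {-3, 1, 3, 4}.
The Hessian is diagonal: diag(E_xx, E_yy). Second derivatives: E_xx(0)=-432, E_xx(3)=108, E_xx(4)=-144; E_yy(-3)=-10080, E_yy(1)=1440, E_yy(3)=-720, E_yy(4)=1260.
Local minima occur where both diagonal entries positive: (3, 1), (3, 4). Count: 2.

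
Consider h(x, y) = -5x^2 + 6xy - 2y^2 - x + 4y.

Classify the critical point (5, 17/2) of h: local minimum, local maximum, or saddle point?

local maximum

The Hessian of h is constant: H = [[-10, 6], [6, -4]].
det(H) = (-10)·(-4) − 6² = 4.
det(H) > 0 and tr(H) = -14 < 0, so H is negative definite and the point is a local maximum.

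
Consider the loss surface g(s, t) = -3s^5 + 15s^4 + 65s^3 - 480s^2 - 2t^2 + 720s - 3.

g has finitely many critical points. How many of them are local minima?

0

g separates as a function of s plus a function of t, so ∇g=0 decouples.
∂g/∂s = -15(s - 4)(s - 3)(s - 1)(s + 4) = 0 at s ∈ {-4, 1, 3, 4}; ∂g/∂t = -4t = 0 at t ∈ {0}.
The Hessian is diagonal: diag(g_ss, g_tt). Second derivatives: g_ss(-4)=4200, g_ss(1)=-450, g_ss(3)=210, g_ss(4)=-360; g_tt(0)=-4.
Local minima occur where both diagonal entries positive: none. Count: 0.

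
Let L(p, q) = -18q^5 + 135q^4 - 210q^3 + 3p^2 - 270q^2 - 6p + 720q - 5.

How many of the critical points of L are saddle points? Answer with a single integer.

L separates as a function of p plus a function of q, so ∇L=0 decouples.
∂L/∂p = 6(p - 1) = 0 at p ∈ {1}; ∂L/∂q = -90(q - 4)(q - 2)(q - 1)(q + 1) = 0 at q ∈ {-1, 1, 2, 4}.
The Hessian is diagonal: diag(L_pp, L_qq). Second derivatives: L_pp(1)=6; L_qq(-1)=2700, L_qq(1)=-540, L_qq(2)=540, L_qq(4)=-2700.
Saddle points occur where the two diagonal entries have opposite signs: (1, 1), (1, 4). Count: 2.

2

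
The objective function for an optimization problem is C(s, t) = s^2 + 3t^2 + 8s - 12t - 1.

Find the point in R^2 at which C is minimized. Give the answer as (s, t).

C(s,t) separates as P(s) + Q(t) − 1, so its minimum is min P + min Q − 1.
P'(s) = 2s + 8 vanishes at s ∈ {-4}; Q'(t) = 6(t - 2) vanishes at t ∈ {2}.
Local minima of P (where P''>0): P(-4)=-16. Local minima of Q: Q(2)=-12.
So the global minimum of C is P(-4) + Q(2) − 1 = -16 − 12 − 1 = -29, attained at (-4, 2).

(-4, 2)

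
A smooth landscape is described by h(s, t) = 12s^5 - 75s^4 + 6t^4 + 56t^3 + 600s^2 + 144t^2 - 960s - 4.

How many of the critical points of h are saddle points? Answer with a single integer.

h separates as a function of s plus a function of t, so ∇h=0 decouples.
∂h/∂s = 60(s - 4)(s - 2)(s - 1)(s + 2) = 0 at s ∈ {-2, 1, 2, 4}; ∂h/∂t = 24t(t + 3)(t + 4) = 0 at t ∈ {-4, -3, 0}.
The Hessian is diagonal: diag(h_ss, h_tt). Second derivatives: h_ss(-2)=-4320, h_ss(1)=540, h_ss(2)=-480, h_ss(4)=2160; h_tt(-4)=96, h_tt(-3)=-72, h_tt(0)=288.
Saddle points occur where the two diagonal entries have opposite signs: (-2, -4), (-2, 0), (1, -3), (2, -4), (2, 0), (4, -3). Count: 6.

6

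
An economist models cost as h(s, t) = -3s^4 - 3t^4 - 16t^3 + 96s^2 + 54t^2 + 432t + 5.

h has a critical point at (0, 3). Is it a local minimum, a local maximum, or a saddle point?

saddle point

The mixed partial ∂²h/∂s∂t is 0, so the Hessian at any point is diag(h_ss, h_tt) = diag(12(-3s^2 + 16), 12(-3t^2 - 8t + 9)).
At (0, 3): H = diag(192, -504).
The eigenvalues have opposite signs, so H is indefinite: a saddle point.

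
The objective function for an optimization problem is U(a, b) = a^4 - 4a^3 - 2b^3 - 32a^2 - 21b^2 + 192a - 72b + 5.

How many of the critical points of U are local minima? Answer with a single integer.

2

U separates as a function of a plus a function of b, so ∇U=0 decouples.
∂U/∂a = 4(a - 4)(a - 3)(a + 4) = 0 at a ∈ {-4, 3, 4}; ∂U/∂b = -6(b + 3)(b + 4) = 0 at b ∈ {-4, -3}.
The Hessian is diagonal: diag(U_aa, U_bb). Second derivatives: U_aa(-4)=224, U_aa(3)=-28, U_aa(4)=32; U_bb(-4)=6, U_bb(-3)=-6.
Local minima occur where both diagonal entries positive: (-4, -4), (4, -4). Count: 2.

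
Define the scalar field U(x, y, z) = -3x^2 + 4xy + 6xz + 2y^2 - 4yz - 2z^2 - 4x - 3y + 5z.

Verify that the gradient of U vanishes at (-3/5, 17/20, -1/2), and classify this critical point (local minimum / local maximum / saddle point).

∇U = (-6x + 4y + 6z - 4, 4x + 4y - 4z - 3, 6x - 4y - 4z + 5); substituting (-3/5, 17/20, -1/2) gives ∇U = (0, 0, 0), so (-3/5, 17/20, -1/2) is indeed a critical point.
The Hessian is constant: H = [[-6, 4, 6], [4, 4, -4], [6, -4, -4]].
Leading principal minors: Δ₁ = -6, Δ₂ = -40, Δ₃ = -80.
The minors fit neither the all-positive nor the alternating-sign pattern, so H is indefinite: a saddle point.

saddle point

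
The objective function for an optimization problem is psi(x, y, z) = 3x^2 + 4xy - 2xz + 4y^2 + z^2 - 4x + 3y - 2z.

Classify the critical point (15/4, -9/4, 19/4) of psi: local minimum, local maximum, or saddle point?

The Hessian is constant: H = [[6, 4, -2], [4, 8, 0], [-2, 0, 2]].
Leading principal minors: Δ₁ = 6, Δ₂ = 32, Δ₃ = 32.
All leading minors are positive, so H is positive definite: a local minimum.

local minimum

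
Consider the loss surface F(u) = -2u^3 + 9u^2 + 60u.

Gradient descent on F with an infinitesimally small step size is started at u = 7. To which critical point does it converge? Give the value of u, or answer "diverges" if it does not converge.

F'(u) = -6(u - 5)(u + 2), so F'(7) = -108.
Gradient descent moves in the -F' direction, i.e. u is increasing.
There is no critical point above u=7, and F' keeps the same sign, so the iterate runs off to +∞.

diverges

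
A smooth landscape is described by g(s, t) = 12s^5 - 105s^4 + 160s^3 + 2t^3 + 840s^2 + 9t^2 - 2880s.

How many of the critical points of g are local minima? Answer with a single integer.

g separates as a function of s plus a function of t, so ∇g=0 decouples.
∂g/∂s = 60(s - 4)(s - 3)(s - 2)(s + 2) = 0 at s ∈ {-2, 2, 3, 4}; ∂g/∂t = 6t(t + 3) = 0 at t ∈ {-3, 0}.
The Hessian is diagonal: diag(g_ss, g_tt). Second derivatives: g_ss(-2)=-7200, g_ss(2)=480, g_ss(3)=-300, g_ss(4)=720; g_tt(-3)=-18, g_tt(0)=18.
Local minima occur where both diagonal entries positive: (2, 0), (4, 0). Count: 2.

2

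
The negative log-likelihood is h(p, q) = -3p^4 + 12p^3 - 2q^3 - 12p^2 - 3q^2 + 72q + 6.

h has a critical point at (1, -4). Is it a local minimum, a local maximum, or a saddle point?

local minimum

The mixed partial ∂²h/∂p∂q is 0, so the Hessian at any point is diag(h_pp, h_qq) = diag(12(-3p^2 + 6p - 2), -6(2q + 1)).
At (1, -4): H = diag(12, 42).
Both eigenvalues are positive, so H is positive definite: a local minimum.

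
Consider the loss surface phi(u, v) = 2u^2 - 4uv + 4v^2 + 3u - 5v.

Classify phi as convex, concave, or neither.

phi is quadratic, so its Hessian is the constant matrix H = [[4, -4], [-4, 8]].
det(H) = 16, tr(H) = 12.
det(H) > 0 and tr(H) > 0, so H is positive definite everywhere: convex.

convex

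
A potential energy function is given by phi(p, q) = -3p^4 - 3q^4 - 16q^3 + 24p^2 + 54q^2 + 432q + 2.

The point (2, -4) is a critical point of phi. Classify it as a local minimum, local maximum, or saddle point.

local maximum

The mixed partial ∂²phi/∂p∂q is 0, so the Hessian at any point is diag(phi_pp, phi_qq) = diag(12(-3p^2 + 4), 12(-3q^2 - 8q + 9)).
At (2, -4): H = diag(-96, -84).
Both eigenvalues are negative, so H is negative definite: a local maximum.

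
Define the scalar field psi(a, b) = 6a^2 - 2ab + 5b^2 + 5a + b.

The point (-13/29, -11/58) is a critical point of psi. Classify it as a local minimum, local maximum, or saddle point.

local minimum

The Hessian of psi is constant: H = [[12, -2], [-2, 10]].
det(H) = 12·10 − (-2)² = 116.
det(H) > 0 and tr(H) = 22 > 0, so H is positive definite and the point is a local minimum.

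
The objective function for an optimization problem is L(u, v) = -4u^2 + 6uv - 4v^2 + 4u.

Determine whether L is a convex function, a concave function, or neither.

concave

L is quadratic, so its Hessian is the constant matrix H = [[-8, 6], [6, -8]].
det(H) = 28, tr(H) = -16.
det(H) > 0 and tr(H) < 0, so H is negative definite everywhere: concave.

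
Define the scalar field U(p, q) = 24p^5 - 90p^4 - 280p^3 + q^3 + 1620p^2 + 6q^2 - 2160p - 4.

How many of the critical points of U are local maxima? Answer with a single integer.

2

U separates as a function of p plus a function of q, so ∇U=0 decouples.
∂U/∂p = 120(p - 3)(p - 2)(p - 1)(p + 3) = 0 at p ∈ {-3, 1, 2, 3}; ∂U/∂q = 3q(q + 4) = 0 at q ∈ {-4, 0}.
The Hessian is diagonal: diag(U_pp, U_qq). Second derivatives: U_pp(-3)=-14400, U_pp(1)=960, U_pp(2)=-600, U_pp(3)=1440; U_qq(-4)=-12, U_qq(0)=12.
Local maxima occur where both diagonal entries negative: (-3, -4), (2, -4). Count: 2.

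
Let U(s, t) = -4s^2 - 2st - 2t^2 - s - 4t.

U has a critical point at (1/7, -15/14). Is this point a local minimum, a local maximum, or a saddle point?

local maximum

The Hessian of U is constant: H = [[-8, -2], [-2, -4]].
det(H) = (-8)·(-4) − (-2)² = 28.
det(H) > 0 and tr(H) = -12 < 0, so H is negative definite and the point is a local maximum.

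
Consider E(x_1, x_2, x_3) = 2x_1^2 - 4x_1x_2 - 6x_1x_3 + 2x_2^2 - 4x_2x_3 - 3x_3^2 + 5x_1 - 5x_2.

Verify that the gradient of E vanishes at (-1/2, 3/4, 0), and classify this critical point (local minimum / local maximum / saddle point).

∇E = (4x_1 - 4x_2 - 6x_3 + 5, -4x_1 + 4x_2 - 4x_3 - 5, -6x_1 - 4x_2 - 6x_3); substituting (-1/2, 3/4, 0) gives ∇E = (0, 0, 0), so (-1/2, 3/4, 0) is indeed a critical point.
The Hessian is constant: H = [[4, -4, -6], [-4, 4, -4], [-6, -4, -6]].
Leading principal minors: Δ₁ = 4, Δ₂ = 0, Δ₃ = -400.
The minors fit neither the all-positive nor the alternating-sign pattern, so H is indefinite: a saddle point.

saddle point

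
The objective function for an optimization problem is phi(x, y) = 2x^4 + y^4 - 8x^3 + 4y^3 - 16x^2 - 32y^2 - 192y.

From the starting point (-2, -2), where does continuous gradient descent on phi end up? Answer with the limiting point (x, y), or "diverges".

phi is separable, so gradient descent decouples: x follows -∂phi/∂x, y follows -∂phi/∂y.
∂phi/∂x = 8x(x - 4)(x + 1); at x=-2 this is -96, so x increases.
∂phi/∂y = 4(y - 4)(y + 3)(y + 4); at y=-2 this is -48, so y increases.
x converges to its nearest critical value -1 (a local min of the x-part); y converges to 4. The iterate converges to (-1, 4).

(-1, 4)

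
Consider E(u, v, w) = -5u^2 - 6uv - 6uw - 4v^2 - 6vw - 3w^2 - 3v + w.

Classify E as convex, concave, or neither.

E is quadratic, so its Hessian is the constant matrix H = [[-10, -6, -6], [-6, -8, -6], [-6, -6, -6]].
Leading principal minors: -10, 44, -48.
Signs alternate −, +, − ⇒ H ≺ 0 ⇒ concave.

concave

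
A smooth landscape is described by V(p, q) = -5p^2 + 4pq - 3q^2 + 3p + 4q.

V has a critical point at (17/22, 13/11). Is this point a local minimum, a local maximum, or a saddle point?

The Hessian of V is constant: H = [[-10, 4], [4, -6]].
det(H) = (-10)·(-6) − 4² = 44.
det(H) > 0 and tr(H) = -16 < 0, so H is negative definite and the point is a local maximum.

local maximum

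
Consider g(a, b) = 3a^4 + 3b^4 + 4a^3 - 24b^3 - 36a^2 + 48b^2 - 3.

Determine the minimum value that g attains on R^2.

-192

g(a,b) separates as P(a) + Q(b) − 3, so its minimum is min P + min Q − 3.
P'(a) = 12a(a - 2)(a + 3) vanishes at a ∈ {-3, 0, 2}; Q'(b) = 12b(b - 4)(b - 2) vanishes at b ∈ {0, 2, 4}.
Local minima of P (where P''>0): P(-3)=-189, P(2)=-64. Local minima of Q: Q(0)=0, Q(4)=0.
So the global minimum of g is P(-3) + Q(0) − 3 = -189 + 0 − 3 = -192, attained at (-3, 0).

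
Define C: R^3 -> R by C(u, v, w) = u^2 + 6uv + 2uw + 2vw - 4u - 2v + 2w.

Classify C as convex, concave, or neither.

neither

C is quadratic, so its Hessian is the constant matrix H = [[2, 6, 2], [6, 0, 2], [2, 2, 0]].
Leading principal minors: 2, -36, 40.
Neither pattern holds ⇒ H is indefinite ⇒ neither convex nor concave.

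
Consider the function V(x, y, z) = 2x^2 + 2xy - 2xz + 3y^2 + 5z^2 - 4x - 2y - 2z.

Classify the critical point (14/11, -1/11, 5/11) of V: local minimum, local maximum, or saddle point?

The Hessian is constant: H = [[4, 2, -2], [2, 6, 0], [-2, 0, 10]].
Leading principal minors: Δ₁ = 4, Δ₂ = 20, Δ₃ = 176.
All leading minors are positive, so H is positive definite: a local minimum.

local minimum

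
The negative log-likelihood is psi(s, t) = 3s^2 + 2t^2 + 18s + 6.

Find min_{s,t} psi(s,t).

psi(s,t) separates as P(s) + Q(t) + 6, so its minimum is min P + min Q + 6.
P'(s) = 6s + 18 vanishes at s ∈ {-3}; Q'(t) = 4t vanishes at t ∈ {0}.
Local minima of P (where P''>0): P(-3)=-27. Local minima of Q: Q(0)=0.
So the global minimum of psi is P(-3) + Q(0) + 6 = -27 + 0 + 6 = -21, attained at (-3, 0).

-21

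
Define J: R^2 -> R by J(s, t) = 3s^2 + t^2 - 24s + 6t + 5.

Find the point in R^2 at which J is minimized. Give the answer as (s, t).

J(s,t) separates as P(s) + Q(t) + 5, so its minimum is min P + min Q + 5.
P'(s) = 6s - 24 vanishes at s ∈ {4}; Q'(t) = 2(t + 3) vanishes at t ∈ {-3}.
Local minima of P (where P''>0): P(4)=-48. Local minima of Q: Q(-3)=-9.
So the global minimum of J is P(4) + Q(-3) + 5 = -48 − 9 + 5 = -52, attained at (4, -3).

(4, -3)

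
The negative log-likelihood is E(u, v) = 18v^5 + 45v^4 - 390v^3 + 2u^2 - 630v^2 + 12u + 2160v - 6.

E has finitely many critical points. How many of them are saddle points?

E separates as a function of u plus a function of v, so ∇E=0 decouples.
∂E/∂u = 4(u + 3) = 0 at u ∈ {-3}; ∂E/∂v = 90(v - 3)(v - 1)(v + 2)(v + 4) = 0 at v ∈ {-4, -2, 1, 3}.
The Hessian is diagonal: diag(E_uu, E_vv). Second derivatives: E_uu(-3)=4; E_vv(-4)=-6300, E_vv(-2)=2700, E_vv(1)=-2700, E_vv(3)=6300.
Saddle points occur where the two diagonal entries have opposite signs: (-3, -4), (-3, 1). Count: 2.

2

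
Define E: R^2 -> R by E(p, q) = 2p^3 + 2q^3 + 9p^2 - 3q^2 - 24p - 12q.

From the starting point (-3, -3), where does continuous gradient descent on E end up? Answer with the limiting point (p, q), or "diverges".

diverges

E is separable, so gradient descent decouples: p follows -∂E/∂p, q follows -∂E/∂q.
∂E/∂p = 6(p - 1)(p + 4); at p=-3 this is -24, so p increases.
∂E/∂q = 6(q - 2)(q + 1); at q=-3 this is 60, so q decreases.
The q-coordinate has no critical point in that direction and runs off to infinity.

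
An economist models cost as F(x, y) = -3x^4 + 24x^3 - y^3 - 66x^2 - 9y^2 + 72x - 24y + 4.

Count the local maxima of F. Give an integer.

2

F separates as a function of x plus a function of y, so ∇F=0 decouples.
∂F/∂x = -12(x - 3)(x - 2)(x - 1) = 0 at x ∈ {1, 2, 3}; ∂F/∂y = -3(y + 2)(y + 4) = 0 at y ∈ {-4, -2}.
The Hessian is diagonal: diag(F_xx, F_yy). Second derivatives: F_xx(1)=-24, F_xx(2)=12, F_xx(3)=-24; F_yy(-4)=6, F_yy(-2)=-6.
Local maxima occur where both diagonal entries negative: (1, -2), (3, -2). Count: 2.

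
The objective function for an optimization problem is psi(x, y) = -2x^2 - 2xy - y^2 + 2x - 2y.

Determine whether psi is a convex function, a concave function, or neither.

psi is quadratic, so its Hessian is the constant matrix H = [[-4, -2], [-2, -2]].
det(H) = 4, tr(H) = -6.
det(H) > 0 and tr(H) < 0, so H is negative definite everywhere: concave.

concave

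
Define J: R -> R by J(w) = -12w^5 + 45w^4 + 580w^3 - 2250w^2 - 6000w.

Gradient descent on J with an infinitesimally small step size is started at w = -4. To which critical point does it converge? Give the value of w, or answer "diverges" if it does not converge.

-5

J'(w) = -60(w - 5)(w - 4)(w + 1)(w + 5), so J'(-4) = 12960.
Gradient descent moves in the -J' direction, i.e. w is decreasing.
The nearest critical point in that direction is w = -5, where J'' = 21600 > 0 (a local minimum). The iterate converges there.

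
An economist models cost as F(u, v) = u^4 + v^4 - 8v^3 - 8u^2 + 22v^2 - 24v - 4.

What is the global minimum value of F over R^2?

-29

F(u,v) separates as P(u) + Q(v) − 4, so its minimum is min P + min Q − 4.
P'(u) = 4u(u - 2)(u + 2) vanishes at u ∈ {-2, 0, 2}; Q'(v) = 4(v - 3)(v - 2)(v - 1) vanishes at v ∈ {1, 2, 3}.
Local minima of P (where P''>0): P(-2)=-16, P(2)=-16. Local minima of Q: Q(1)=-9, Q(3)=-9.
So the global minimum of F is P(-2) + Q(1) − 4 = -16 − 9 − 4 = -29, attained at (-2, 1).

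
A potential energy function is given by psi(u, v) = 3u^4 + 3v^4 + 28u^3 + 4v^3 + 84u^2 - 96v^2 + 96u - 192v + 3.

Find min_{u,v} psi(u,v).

-1341

psi(u,v) separates as P(u) + Q(v) + 3, so its minimum is min P + min Q + 3.
P'(u) = 12(u + 1)(u + 2)(u + 4) vanishes at u ∈ {-4, -2, -1}; Q'(v) = 12(v - 4)(v + 1)(v + 4) vanishes at v ∈ {-4, -1, 4}.
Local minima of P (where P''>0): P(-4)=-64, P(-1)=-37. Local minima of Q: Q(-4)=-256, Q(4)=-1280.
So the global minimum of psi is P(-4) + Q(4) + 3 = -64 − 1280 + 3 = -1341, attained at (-4, 4).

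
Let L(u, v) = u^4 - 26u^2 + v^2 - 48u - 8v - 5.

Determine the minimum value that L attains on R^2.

-373

L(u,v) separates as P(u) + Q(v) − 5, so its minimum is min P + min Q − 5.
P'(u) = 4(u - 4)(u + 1)(u + 3) vanishes at u ∈ {-3, -1, 4}; Q'(v) = 2v - 8 vanishes at v ∈ {4}.
Local minima of P (where P''>0): P(-3)=-9, P(4)=-352. Local minima of Q: Q(4)=-16.
So the global minimum of L is P(4) + Q(4) − 5 = -352 − 16 − 5 = -373, attained at (4, 4).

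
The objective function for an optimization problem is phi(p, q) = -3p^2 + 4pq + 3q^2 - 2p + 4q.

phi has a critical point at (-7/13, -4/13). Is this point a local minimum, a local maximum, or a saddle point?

saddle point

The Hessian of phi is constant: H = [[-6, 4], [4, 6]].
det(H) = (-6)·6 − 4² = -52.
Since det(H) < 0, H is indefinite and the critical point is a saddle point.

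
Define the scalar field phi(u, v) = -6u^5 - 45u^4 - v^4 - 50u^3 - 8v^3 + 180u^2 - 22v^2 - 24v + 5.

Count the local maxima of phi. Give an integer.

phi separates as a function of u plus a function of v, so ∇phi=0 decouples.
∂phi/∂u = -30u(u - 1)(u + 3)(u + 4) = 0 at u ∈ {-4, -3, 0, 1}; ∂phi/∂v = -4(v + 1)(v + 2)(v + 3) = 0 at v ∈ {-3, -2, -1}.
The Hessian is diagonal: diag(phi_uu, phi_vv). Second derivatives: phi_uu(-4)=600, phi_uu(-3)=-360, phi_uu(0)=360, phi_uu(1)=-600; phi_vv(-3)=-8, phi_vv(-2)=4, phi_vv(-1)=-8.
Local maxima occur where both diagonal entries negative: (-3, -3), (-3, -1), (1, -3), (1, -1). Count: 4.

4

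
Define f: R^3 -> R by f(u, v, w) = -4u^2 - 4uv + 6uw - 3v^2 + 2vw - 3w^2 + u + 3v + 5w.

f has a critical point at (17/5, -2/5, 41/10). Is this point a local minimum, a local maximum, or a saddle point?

The Hessian is constant: H = [[-8, -4, 6], [-4, -6, 2], [6, 2, -6]].
Leading principal minors: Δ₁ = -8, Δ₂ = 32, Δ₃ = -40.
The minors alternate sign starting negative (−, +, −), so H is negative definite: a local maximum.

local maximum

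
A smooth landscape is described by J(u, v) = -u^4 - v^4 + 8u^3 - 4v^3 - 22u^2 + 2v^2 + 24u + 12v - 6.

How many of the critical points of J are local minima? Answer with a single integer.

J separates as a function of u plus a function of v, so ∇J=0 decouples.
∂J/∂u = -4(u - 3)(u - 2)(u - 1) = 0 at u ∈ {1, 2, 3}; ∂J/∂v = -4(v - 1)(v + 1)(v + 3) = 0 at v ∈ {-3, -1, 1}.
The Hessian is diagonal: diag(J_uu, J_vv). Second derivatives: J_uu(1)=-8, J_uu(2)=4, J_uu(3)=-8; J_vv(-3)=-32, J_vv(-1)=16, J_vv(1)=-32.
Local minima occur where both diagonal entries positive: (2, -1). Count: 1.

1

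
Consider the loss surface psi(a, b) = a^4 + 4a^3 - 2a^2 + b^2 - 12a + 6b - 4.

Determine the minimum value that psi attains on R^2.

-22

psi(a,b) separates as P(a) + Q(b) − 4, so its minimum is min P + min Q − 4.
P'(a) = 4(a - 1)(a + 1)(a + 3) vanishes at a ∈ {-3, -1, 1}; Q'(b) = 2b + 6 vanishes at b ∈ {-3}.
Local minima of P (where P''>0): P(-3)=-9, P(1)=-9. Local minima of Q: Q(-3)=-9.
So the global minimum of psi is P(-3) + Q(-3) − 4 = -9 − 9 − 4 = -22, attained at (-3, -3).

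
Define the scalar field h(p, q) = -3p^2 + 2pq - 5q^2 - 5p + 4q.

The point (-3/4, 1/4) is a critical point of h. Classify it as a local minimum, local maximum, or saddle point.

The Hessian of h is constant: H = [[-6, 2], [2, -10]].
det(H) = (-6)·(-10) − 2² = 56.
det(H) > 0 and tr(H) = -16 < 0, so H is negative definite and the point is a local maximum.

local maximum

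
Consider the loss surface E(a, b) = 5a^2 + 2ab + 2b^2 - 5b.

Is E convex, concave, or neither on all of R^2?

E is quadratic, so its Hessian is the constant matrix H = [[10, 2], [2, 4]].
det(H) = 36, tr(H) = 14.
det(H) > 0 and tr(H) > 0, so H is positive definite everywhere: convex.

convex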